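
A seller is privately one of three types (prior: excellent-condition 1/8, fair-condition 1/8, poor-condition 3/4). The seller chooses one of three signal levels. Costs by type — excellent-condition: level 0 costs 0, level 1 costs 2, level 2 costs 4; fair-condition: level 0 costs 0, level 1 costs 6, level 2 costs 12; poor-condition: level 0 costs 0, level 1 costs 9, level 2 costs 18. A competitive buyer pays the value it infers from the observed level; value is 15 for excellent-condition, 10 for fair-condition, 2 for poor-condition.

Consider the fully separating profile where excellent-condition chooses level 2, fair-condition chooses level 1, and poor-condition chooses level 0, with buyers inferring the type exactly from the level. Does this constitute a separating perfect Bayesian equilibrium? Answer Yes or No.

Separating prices: level 2 → 15, level 1 → 10, level 0 → 2.
excellent-condition (assigned level 2): level 0: 2 − 0 = 2; level 1: 10 − 2 = 8; level 2: 15 − 4 = 11. excellent-condition stays.
fair-condition (assigned level 1): level 0: 2 − 0 = 2; level 1: 10 − 6 = 4; level 2: 15 − 12 = 3. fair-condition stays.
poor-condition (assigned level 0): level 0: 2 − 0 = 2; level 1: 10 − 9 = 1; level 2: 15 − 18 = -3. poor-condition stays.
Every type prefers its assigned level; separation holds.

Yes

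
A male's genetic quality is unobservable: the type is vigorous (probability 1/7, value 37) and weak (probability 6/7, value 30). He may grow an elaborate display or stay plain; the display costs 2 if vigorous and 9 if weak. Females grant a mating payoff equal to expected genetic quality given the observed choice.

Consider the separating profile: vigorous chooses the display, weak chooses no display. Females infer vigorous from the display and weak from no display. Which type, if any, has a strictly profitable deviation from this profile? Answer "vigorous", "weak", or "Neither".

The display pays 37; no display pays 30.
vigorous: assigned the display, nets 37 − 2 = 35; deviating to no display nets 30.
weak: assigned no display, nets 30; deviating to the display nets 37 − 9 = 28.
Both types strictly prefer their assigned action; no profitable deviation.

Neither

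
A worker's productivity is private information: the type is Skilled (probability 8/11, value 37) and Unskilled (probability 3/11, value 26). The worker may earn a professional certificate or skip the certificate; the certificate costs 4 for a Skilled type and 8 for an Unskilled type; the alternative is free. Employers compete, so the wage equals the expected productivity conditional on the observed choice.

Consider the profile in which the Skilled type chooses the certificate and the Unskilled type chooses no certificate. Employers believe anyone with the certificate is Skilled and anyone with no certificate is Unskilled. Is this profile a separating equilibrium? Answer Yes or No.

Under these beliefs, the certificate earns wage 37 and no certificate earns wage 26.
Skilled: the certificate nets 37 − 4 = 33; no certificate nets 26. Skilled prefers the certificate.
Unskilled: the certificate nets 37 − 8 = 29; no certificate nets 26. Unskilled would deviate to the certificate.
Unskilled has a profitable deviation, so the profile is not an equilibrium.

No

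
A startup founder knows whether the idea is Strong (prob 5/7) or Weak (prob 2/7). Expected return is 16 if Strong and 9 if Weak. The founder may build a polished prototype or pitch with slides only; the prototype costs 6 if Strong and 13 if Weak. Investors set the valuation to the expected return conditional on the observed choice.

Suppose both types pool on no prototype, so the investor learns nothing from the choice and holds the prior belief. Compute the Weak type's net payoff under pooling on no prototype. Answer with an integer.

14

Pooled valuation = 5/7·16 + 2/7·9 = 14.
Weak pays no cost for no prototype, so net payoff = 14.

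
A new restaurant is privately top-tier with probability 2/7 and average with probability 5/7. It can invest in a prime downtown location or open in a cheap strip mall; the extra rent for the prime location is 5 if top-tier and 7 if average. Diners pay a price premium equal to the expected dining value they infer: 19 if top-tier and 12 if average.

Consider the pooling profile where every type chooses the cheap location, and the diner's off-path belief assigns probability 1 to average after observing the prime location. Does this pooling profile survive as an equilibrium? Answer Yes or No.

On path, the diner holds the prior and pays 2/7·19 + 5/7·12 = 14. Off path (the prime location), believing average, it pays 12.
top-tier: the cheap location nets 14; the prime location nets 12 − 5 = 7. top-tier stays.
average: the cheap location nets 14; the prime location nets 12 − 7 = 5. average stays.
No type deviates, so pooling is sustained.

Yes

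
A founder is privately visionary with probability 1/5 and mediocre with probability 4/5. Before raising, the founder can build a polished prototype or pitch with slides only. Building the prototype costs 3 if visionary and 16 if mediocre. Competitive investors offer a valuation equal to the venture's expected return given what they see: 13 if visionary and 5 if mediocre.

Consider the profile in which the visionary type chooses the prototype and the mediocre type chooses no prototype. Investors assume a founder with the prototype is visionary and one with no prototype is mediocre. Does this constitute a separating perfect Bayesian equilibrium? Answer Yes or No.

Yes

Under these beliefs, the prototype earns valuation 13 and no prototype earns valuation 5.
visionary: the prototype nets 13 − 3 = 10; no prototype nets 5. visionary prefers the prototype.
mediocre: the prototype nets 13 − 16 = -3; no prototype nets 5. mediocre prefers no prototype.
Neither type deviates, so the separating profile is an equilibrium.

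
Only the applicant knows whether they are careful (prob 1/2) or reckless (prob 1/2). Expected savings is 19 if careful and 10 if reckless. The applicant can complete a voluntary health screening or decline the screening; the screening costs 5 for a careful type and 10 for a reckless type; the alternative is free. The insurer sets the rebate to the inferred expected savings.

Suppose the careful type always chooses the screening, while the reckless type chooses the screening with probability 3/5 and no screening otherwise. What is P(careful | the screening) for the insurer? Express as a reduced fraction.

5/8

P(the screening) = (1/2)·1 + (1/2)·(3/5) = 4/5.
By Bayes' rule, P(careful | the screening) = (1/2) / (4/5) = 5/8.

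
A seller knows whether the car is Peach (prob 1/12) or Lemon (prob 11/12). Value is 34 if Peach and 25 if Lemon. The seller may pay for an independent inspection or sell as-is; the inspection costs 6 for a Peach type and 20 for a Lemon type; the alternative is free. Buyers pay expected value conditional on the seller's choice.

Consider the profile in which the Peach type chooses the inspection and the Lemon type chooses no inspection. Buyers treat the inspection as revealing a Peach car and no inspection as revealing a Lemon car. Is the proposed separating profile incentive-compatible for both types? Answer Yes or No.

Yes

Under these beliefs, the inspection earns price 34 and no inspection earns price 25.
Peach: the inspection nets 34 − 6 = 28; no inspection nets 25. Peach prefers the inspection.
Lemon: the inspection nets 34 − 20 = 14; no inspection nets 25. Lemon prefers no inspection.
Neither type deviates, so the separating profile is an equilibrium.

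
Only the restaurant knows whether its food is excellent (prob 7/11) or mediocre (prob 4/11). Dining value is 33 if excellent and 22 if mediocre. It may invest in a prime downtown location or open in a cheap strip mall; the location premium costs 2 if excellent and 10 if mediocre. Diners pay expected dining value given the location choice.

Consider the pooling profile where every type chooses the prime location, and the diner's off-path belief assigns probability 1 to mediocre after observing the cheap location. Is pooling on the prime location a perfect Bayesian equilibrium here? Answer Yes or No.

On path, the diner holds the prior and pays 7/11·33 + 4/11·22 = 29. Off path (the cheap location), believing mediocre, it pays 22.
excellent: the prime location nets 29 − 2 = 27; the cheap location nets 22. excellent stays.
mediocre: the prime location nets 29 − 10 = 19; the cheap location nets 22. mediocre would deviate.
A type deviates, so pooling fails.

No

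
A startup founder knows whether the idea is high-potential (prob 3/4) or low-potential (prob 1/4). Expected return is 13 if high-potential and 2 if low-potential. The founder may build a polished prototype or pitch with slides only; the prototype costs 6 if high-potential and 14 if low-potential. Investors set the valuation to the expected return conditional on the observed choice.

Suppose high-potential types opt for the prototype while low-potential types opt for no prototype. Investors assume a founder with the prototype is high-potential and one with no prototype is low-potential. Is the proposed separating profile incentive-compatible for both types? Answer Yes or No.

Yes

Under these beliefs, the prototype earns valuation 13 and no prototype earns valuation 2.
high-potential: the prototype nets 13 − 6 = 7; no prototype nets 2. high-potential prefers the prototype.
low-potential: the prototype nets 13 − 14 = -1; no prototype nets 2. low-potential prefers no prototype.
Neither type deviates, so the separating profile is an equilibrium.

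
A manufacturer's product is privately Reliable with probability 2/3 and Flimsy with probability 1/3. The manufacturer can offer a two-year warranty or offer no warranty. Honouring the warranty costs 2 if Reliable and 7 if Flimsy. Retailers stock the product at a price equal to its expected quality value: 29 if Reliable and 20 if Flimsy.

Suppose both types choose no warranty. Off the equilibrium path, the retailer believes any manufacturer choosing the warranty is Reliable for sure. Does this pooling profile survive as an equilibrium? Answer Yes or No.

No

On path, the retailer holds the prior and pays 2/3·29 + 1/3·20 = 26. Off path (the warranty), believing Reliable, it pays 29.
Reliable: no warranty nets 26; the warranty nets 29 − 2 = 27. Reliable would deviate.
Flimsy: no warranty nets 26; the warranty nets 29 − 7 = 22. Flimsy stays.
A type deviates, so pooling fails.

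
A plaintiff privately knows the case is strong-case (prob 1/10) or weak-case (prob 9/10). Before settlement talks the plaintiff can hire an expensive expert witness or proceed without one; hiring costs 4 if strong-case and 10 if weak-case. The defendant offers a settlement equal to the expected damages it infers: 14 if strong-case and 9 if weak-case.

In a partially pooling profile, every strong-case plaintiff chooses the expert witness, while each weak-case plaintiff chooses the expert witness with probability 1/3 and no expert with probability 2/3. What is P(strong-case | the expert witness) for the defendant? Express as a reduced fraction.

1/4

P(the expert witness) = (1/10)·1 + (9/10)·(1/3) = 2/5.
By Bayes' rule, P(strong-case | the expert witness) = (1/10) / (2/5) = 1/4.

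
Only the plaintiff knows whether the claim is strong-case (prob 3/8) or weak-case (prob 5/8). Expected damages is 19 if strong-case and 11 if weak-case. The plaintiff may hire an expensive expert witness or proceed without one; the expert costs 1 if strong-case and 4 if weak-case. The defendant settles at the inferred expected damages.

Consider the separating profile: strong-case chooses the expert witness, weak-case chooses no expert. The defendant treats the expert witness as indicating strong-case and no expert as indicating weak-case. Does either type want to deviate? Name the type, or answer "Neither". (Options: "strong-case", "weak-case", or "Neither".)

The expert witness pays 19; no expert pays 11.
strong-case: assigned the expert witness, nets 19 − 1 = 18; deviating to no expert nets 11.
weak-case: assigned no expert, nets 11; deviating to the expert witness nets 19 − 4 = 15.
The weak-case type gains 4 by deviating.

weak-case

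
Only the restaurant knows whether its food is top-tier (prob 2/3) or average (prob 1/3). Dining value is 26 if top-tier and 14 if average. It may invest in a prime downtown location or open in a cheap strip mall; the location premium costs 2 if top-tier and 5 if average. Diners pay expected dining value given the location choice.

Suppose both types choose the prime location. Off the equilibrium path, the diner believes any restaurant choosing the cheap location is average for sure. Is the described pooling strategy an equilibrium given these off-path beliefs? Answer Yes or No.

Yes

On path, the diner holds the prior and pays 2/3·26 + 1/3·14 = 22. Off path (the cheap location), believing average, it pays 14.
top-tier: the prime location nets 22 − 2 = 20; the cheap location nets 14. top-tier stays.
average: the prime location nets 22 − 5 = 17; the cheap location nets 14. average stays.
No type deviates, so pooling is sustained.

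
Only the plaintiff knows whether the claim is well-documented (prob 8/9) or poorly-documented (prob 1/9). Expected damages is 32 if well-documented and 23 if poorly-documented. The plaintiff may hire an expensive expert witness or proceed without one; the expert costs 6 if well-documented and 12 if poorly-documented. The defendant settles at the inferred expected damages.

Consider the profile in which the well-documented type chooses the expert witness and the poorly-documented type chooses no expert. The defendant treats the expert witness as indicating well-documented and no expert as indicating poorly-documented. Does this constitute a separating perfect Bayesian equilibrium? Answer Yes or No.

Yes

Under these beliefs, the expert witness earns settlement 32 and no expert earns settlement 23.
well-documented: the expert witness nets 32 − 6 = 26; no expert nets 23. well-documented prefers the expert witness.
poorly-documented: the expert witness nets 32 − 12 = 20; no expert nets 23. poorly-documented prefers no expert.
Neither type deviates, so the separating profile is an equilibrium.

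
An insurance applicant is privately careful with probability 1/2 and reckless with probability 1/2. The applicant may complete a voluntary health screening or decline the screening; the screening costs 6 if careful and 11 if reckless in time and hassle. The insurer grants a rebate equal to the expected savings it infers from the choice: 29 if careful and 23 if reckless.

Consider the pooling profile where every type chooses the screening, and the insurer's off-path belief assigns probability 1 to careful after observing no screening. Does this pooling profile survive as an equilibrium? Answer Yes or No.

No

On path, the insurer holds the prior and pays 1/2·29 + 1/2·23 = 26. Off path (no screening), believing careful, it pays 29.
careful: the screening nets 26 − 6 = 20; no screening nets 29. careful would deviate.
reckless: the screening nets 26 − 11 = 15; no screening nets 29. reckless would deviate.
A type deviates, so pooling fails.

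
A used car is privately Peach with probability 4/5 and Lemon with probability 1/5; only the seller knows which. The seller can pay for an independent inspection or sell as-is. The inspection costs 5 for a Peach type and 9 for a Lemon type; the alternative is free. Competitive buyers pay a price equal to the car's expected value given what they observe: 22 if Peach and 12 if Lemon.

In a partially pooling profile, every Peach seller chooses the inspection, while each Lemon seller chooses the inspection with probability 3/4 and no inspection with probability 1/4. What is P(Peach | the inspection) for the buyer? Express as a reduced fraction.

P(the inspection) = (4/5)·1 + (1/5)·(3/4) = 19/20.
By Bayes' rule, P(Peach | the inspection) = (4/5) / (19/20) = 16/19.

16/19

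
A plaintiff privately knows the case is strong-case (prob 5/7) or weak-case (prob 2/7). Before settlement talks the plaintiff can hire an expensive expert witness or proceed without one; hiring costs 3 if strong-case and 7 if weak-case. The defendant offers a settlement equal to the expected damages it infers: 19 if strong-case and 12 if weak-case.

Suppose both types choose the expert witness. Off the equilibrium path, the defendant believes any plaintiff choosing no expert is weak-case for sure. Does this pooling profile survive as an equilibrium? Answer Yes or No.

No

On path, the defendant holds the prior and pays 5/7·19 + 2/7·12 = 17. Off path (no expert), believing weak-case, it pays 12.
strong-case: the expert witness nets 17 − 3 = 14; no expert nets 12. strong-case stays.
weak-case: the expert witness nets 17 − 7 = 10; no expert nets 12. weak-case would deviate.
A type deviates, so pooling fails.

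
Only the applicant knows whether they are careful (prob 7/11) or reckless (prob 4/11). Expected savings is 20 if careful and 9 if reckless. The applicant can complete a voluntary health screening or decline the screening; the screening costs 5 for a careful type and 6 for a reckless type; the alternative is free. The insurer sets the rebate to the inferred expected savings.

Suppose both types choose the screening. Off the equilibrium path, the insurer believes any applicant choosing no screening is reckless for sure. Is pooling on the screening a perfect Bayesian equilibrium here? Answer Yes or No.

Yes

On path, the insurer holds the prior and pays 7/11·20 + 4/11·9 = 16. Off path (no screening), believing reckless, it pays 9.
careful: the screening nets 16 − 5 = 11; no screening nets 9. careful stays.
reckless: the screening nets 16 − 6 = 10; no screening nets 9. reckless stays.
No type deviates, so pooling is sustained.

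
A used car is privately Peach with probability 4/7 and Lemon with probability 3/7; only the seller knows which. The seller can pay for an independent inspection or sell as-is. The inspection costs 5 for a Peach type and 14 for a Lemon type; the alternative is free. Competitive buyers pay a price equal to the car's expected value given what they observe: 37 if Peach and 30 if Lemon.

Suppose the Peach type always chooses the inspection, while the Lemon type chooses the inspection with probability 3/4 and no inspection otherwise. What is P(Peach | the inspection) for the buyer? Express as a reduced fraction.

16/25

P(the inspection) = (4/7)·1 + (3/7)·(3/4) = 25/28.
By Bayes' rule, P(Peach | the inspection) = (4/7) / (25/28) = 16/25.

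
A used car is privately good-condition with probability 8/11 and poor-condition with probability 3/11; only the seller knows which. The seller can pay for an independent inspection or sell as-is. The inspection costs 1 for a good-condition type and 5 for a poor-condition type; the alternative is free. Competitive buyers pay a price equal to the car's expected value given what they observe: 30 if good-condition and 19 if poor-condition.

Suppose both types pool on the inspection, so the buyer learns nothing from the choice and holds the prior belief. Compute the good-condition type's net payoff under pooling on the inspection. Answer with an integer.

26

Pooled price = 8/11·30 + 3/11·19 = 27.
good-condition pays cost 1 for the inspection, so net payoff = 27 − 1 = 26.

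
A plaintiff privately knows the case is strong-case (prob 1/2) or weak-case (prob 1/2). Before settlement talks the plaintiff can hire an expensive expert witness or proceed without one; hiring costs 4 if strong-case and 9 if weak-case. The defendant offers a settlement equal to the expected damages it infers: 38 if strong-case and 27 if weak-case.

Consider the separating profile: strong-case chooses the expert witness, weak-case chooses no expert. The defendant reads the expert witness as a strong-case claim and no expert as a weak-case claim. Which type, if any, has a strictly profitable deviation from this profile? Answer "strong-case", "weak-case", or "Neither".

weak-case

The expert witness pays 38; no expert pays 27.
strong-case: assigned the expert witness, nets 38 − 4 = 34; deviating to no expert nets 27.
weak-case: assigned no expert, nets 27; deviating to the expert witness nets 38 − 9 = 29.
The weak-case type gains 2 by deviating.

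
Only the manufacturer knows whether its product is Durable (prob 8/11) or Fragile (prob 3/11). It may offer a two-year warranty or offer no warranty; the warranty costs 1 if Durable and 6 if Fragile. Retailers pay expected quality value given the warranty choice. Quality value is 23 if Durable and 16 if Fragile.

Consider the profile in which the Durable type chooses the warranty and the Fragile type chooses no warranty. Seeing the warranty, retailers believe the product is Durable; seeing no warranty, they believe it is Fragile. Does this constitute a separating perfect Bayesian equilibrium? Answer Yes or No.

No

Under these beliefs, the warranty earns price 23 and no warranty earns price 16.
Durable: the warranty nets 23 − 1 = 22; no warranty nets 16. Durable prefers the warranty.
Fragile: the warranty nets 23 − 6 = 17; no warranty nets 16. Fragile would deviate to the warranty.
Fragile has a profitable deviation, so the profile is not an equilibrium.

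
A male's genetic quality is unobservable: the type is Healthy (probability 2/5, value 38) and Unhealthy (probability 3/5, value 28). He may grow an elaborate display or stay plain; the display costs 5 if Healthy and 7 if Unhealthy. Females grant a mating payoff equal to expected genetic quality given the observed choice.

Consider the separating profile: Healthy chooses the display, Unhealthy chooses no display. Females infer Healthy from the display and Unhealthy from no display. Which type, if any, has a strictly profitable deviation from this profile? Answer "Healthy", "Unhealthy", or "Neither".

Unhealthy

The display pays 38; no display pays 28.
Healthy: assigned the display, nets 38 − 5 = 33; deviating to no display nets 28.
Unhealthy: assigned no display, nets 28; deviating to the display nets 38 − 7 = 31.
The Unhealthy type gains 3 by deviating.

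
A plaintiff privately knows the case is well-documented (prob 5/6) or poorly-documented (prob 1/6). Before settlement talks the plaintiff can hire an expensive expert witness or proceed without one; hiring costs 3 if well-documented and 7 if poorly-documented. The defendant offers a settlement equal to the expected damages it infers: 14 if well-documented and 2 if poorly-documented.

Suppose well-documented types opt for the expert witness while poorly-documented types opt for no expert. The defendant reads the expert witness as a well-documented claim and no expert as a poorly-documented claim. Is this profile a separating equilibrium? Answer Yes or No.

No

Under these beliefs, the expert witness earns settlement 14 and no expert earns settlement 2.
well-documented: the expert witness nets 14 − 3 = 11; no expert nets 2. well-documented prefers the expert witness.
poorly-documented: the expert witness nets 14 − 7 = 7; no expert nets 2. poorly-documented would deviate to the expert witness.
poorly-documented has a profitable deviation, so the profile is not an equilibrium.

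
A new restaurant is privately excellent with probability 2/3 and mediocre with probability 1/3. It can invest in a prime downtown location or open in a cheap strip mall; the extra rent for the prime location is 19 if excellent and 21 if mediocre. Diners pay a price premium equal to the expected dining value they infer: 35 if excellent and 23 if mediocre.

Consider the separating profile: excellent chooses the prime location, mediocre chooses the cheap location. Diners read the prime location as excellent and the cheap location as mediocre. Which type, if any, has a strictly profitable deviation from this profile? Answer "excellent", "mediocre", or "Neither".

excellent

The prime location pays 35; the cheap location pays 23.
excellent: assigned the prime location, nets 35 − 19 = 16; deviating to the cheap location nets 23.
mediocre: assigned the cheap location, nets 23; deviating to the prime location nets 35 − 21 = 14.
The excellent type gains 7 by deviating.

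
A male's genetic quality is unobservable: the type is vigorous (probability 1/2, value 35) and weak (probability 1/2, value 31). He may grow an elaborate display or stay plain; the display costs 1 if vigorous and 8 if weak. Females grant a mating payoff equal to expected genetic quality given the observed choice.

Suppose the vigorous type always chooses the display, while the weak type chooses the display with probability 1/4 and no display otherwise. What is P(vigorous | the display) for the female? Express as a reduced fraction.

P(the display) = (1/2)·1 + (1/2)·(1/4) = 5/8.
By Bayes' rule, P(vigorous | the display) = (1/2) / (5/8) = 4/5.

4/5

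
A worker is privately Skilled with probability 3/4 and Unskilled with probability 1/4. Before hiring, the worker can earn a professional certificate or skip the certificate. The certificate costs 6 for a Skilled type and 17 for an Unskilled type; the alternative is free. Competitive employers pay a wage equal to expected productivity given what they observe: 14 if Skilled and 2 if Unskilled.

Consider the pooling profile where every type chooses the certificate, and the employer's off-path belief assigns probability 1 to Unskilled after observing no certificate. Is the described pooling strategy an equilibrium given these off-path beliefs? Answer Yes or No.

On path, the employer holds the prior and pays 3/4·14 + 1/4·2 = 11. Off path (no certificate), believing Unskilled, it pays 2.
Skilled: the certificate nets 11 − 6 = 5; no certificate nets 2. Skilled stays.
Unskilled: the certificate nets 11 − 17 = -6; no certificate nets 2. Unskilled would deviate.
A type deviates, so pooling fails.

No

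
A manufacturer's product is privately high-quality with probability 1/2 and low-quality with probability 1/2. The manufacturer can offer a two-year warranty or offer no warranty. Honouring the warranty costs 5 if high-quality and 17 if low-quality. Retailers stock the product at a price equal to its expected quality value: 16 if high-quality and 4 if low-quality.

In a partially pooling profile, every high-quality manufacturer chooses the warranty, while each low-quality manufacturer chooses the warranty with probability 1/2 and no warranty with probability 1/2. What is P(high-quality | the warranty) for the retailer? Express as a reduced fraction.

P(the warranty) = (1/2)·1 + (1/2)·(1/2) = 3/4.
By Bayes' rule, P(high-quality | the warranty) = (1/2) / (3/4) = 2/3.

2/3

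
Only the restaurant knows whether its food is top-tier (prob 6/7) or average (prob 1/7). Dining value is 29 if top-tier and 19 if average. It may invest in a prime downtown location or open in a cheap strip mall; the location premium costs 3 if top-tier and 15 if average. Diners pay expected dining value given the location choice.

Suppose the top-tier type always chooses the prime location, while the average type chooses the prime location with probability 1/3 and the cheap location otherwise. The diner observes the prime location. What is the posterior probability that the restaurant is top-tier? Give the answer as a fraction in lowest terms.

P(the prime location) = (6/7)·1 + (1/7)·(1/3) = 19/21.
By Bayes' rule, P(top-tier | the prime location) = (6/7) / (19/21) = 18/19.

18/19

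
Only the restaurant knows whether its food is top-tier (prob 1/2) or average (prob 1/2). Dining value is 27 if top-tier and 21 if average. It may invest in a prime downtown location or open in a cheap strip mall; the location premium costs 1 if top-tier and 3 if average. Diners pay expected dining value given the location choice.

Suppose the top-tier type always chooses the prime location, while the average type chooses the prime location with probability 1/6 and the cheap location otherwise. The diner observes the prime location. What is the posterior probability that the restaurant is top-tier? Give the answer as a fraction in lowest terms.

6/7

P(the prime location) = (1/2)·1 + (1/2)·(1/6) = 7/12.
By Bayes' rule, P(top-tier | the prime location) = (1/2) / (7/12) = 6/7.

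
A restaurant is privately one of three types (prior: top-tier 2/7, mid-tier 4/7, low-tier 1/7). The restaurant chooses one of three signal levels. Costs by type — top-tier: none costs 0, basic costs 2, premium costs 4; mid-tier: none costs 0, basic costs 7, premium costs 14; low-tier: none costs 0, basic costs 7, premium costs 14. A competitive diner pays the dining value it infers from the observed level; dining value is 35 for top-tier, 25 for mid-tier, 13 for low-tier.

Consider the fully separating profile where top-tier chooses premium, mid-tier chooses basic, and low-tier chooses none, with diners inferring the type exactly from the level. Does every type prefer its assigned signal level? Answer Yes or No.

No

Separating price premiums: premium → 35, basic → 25, none → 13.
top-tier (assigned premium): none: 13 − 0 = 13; basic: 25 − 2 = 23; premium: 35 − 4 = 31. top-tier stays.
mid-tier (assigned basic): none: 13 − 0 = 13; basic: 25 − 7 = 18; premium: 35 − 14 = 21. mid-tier prefers premium.
low-tier (assigned none): none: 13 − 0 = 13; basic: 25 − 7 = 18; premium: 35 − 14 = 21. low-tier prefers premium.
At least one type deviates; the separating profile fails.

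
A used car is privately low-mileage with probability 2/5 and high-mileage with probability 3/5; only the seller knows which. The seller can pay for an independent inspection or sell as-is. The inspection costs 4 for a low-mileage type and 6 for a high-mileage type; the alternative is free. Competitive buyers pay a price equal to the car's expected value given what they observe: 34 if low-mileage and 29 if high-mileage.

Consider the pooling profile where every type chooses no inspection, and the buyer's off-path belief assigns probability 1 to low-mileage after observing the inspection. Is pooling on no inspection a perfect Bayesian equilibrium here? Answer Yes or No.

On path, the buyer holds the prior and pays 2/5·34 + 3/5·29 = 31. Off path (the inspection), believing low-mileage, it pays 34.
low-mileage: no inspection nets 31; the inspection nets 34 − 4 = 30. low-mileage stays.
high-mileage: no inspection nets 31; the inspection nets 34 − 6 = 28. high-mileage stays.
No type deviates, so pooling is sustained.

Yes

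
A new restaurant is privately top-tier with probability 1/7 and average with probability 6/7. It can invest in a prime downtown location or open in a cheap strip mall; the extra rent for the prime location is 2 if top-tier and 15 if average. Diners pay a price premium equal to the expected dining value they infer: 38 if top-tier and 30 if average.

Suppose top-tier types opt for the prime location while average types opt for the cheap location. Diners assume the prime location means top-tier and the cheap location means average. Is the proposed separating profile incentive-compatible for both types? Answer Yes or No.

Under these beliefs, the prime location earns price premium 38 and the cheap location earns price premium 30.
top-tier: the prime location nets 38 − 2 = 36; the cheap location nets 30. top-tier prefers the prime location.
average: the prime location nets 38 − 15 = 23; the cheap location nets 30. average prefers the cheap location.
Neither type deviates, so the separating profile is an equilibrium.

Yes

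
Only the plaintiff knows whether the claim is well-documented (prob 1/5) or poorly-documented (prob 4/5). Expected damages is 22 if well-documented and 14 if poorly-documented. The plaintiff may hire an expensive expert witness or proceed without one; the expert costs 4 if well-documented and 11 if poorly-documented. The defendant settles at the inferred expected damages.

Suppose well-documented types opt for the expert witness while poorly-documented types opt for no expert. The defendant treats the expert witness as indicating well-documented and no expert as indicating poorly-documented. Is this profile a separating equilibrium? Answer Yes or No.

Yes

Under these beliefs, the expert witness earns settlement 22 and no expert earns settlement 14.
well-documented: the expert witness nets 22 − 4 = 18; no expert nets 14. well-documented prefers the expert witness.
poorly-documented: the expert witness nets 22 − 11 = 11; no expert nets 14. poorly-documented prefers no expert.
Neither type deviates, so the separating profile is an equilibrium.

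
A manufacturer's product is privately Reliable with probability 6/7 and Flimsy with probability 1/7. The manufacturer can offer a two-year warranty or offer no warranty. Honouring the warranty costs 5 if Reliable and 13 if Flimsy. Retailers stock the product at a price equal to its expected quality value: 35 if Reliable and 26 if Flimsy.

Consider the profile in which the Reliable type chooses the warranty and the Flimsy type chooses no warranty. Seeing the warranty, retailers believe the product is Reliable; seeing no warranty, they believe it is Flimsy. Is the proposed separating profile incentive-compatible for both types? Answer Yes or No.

Under these beliefs, the warranty earns price 35 and no warranty earns price 26.
Reliable: the warranty nets 35 − 5 = 30; no warranty nets 26. Reliable prefers the warranty.
Flimsy: the warranty nets 35 − 13 = 22; no warranty nets 26. Flimsy prefers no warranty.
Neither type deviates, so the separating profile is an equilibrium.

Yes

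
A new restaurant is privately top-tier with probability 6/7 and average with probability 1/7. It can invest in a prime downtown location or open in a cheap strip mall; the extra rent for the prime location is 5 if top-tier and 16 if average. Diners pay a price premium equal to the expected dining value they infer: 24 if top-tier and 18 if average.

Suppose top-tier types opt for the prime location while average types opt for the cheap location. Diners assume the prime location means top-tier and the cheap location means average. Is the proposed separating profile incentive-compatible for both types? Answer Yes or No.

Under these beliefs, the prime location earns price premium 24 and the cheap location earns price premium 18.
top-tier: the prime location nets 24 − 5 = 19; the cheap location nets 18. top-tier prefers the prime location.
average: the prime location nets 24 − 16 = 8; the cheap location nets 18. average prefers the cheap location.
Neither type deviates, so the separating profile is an equilibrium.

Yes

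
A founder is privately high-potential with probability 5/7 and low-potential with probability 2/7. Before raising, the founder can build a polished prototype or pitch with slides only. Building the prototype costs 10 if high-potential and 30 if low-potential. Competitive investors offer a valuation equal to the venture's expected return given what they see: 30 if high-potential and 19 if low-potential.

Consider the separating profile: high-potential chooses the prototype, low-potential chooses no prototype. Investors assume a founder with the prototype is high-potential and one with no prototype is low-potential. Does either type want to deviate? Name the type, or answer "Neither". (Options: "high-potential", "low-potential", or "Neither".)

Neither

The prototype pays 30; no prototype pays 19.
high-potential: assigned the prototype, nets 30 − 10 = 20; deviating to no prototype nets 19.
low-potential: assigned no prototype, nets 19; deviating to the prototype nets 30 − 30 = 0.
Both types strictly prefer their assigned action; no profitable deviation.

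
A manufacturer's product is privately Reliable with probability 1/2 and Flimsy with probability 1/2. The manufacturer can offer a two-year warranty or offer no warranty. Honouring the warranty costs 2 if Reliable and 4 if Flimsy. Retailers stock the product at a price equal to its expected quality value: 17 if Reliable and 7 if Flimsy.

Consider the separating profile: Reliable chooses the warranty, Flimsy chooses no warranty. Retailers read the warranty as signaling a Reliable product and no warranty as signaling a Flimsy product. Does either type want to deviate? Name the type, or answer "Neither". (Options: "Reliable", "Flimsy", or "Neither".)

Flimsy

The warranty pays 17; no warranty pays 7.
Reliable: assigned the warranty, nets 17 − 2 = 15; deviating to no warranty nets 7.
Flimsy: assigned no warranty, nets 7; deviating to the warranty nets 17 − 4 = 13.
The Flimsy type gains 6 by deviating.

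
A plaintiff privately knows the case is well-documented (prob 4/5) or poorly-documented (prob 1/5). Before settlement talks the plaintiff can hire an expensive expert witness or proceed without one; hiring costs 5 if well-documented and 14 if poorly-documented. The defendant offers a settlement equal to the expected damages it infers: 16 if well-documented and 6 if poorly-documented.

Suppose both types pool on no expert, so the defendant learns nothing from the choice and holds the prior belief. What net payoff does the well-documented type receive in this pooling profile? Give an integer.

Pooled settlement = 4/5·16 + 1/5·6 = 14.
well-documented pays no cost for no expert, so net payoff = 14.

14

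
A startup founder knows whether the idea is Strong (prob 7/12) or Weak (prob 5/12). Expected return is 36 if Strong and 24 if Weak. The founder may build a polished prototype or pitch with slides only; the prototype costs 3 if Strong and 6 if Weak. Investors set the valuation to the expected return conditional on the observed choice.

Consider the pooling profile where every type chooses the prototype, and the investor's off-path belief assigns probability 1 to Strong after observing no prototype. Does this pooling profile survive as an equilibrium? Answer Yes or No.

On path, the investor holds the prior and pays 7/12·36 + 5/12·24 = 31. Off path (no prototype), believing Strong, it pays 36.
Strong: the prototype nets 31 − 3 = 28; no prototype nets 36. Strong would deviate.
Weak: the prototype nets 31 − 6 = 25; no prototype nets 36. Weak would deviate.
A type deviates, so pooling fails.

No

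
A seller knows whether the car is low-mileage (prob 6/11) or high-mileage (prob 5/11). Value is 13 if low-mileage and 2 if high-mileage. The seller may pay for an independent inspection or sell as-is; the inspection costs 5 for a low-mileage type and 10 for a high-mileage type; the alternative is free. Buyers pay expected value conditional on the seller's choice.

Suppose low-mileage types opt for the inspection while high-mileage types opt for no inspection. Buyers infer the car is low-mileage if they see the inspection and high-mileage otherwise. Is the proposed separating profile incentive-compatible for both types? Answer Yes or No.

No

Under these beliefs, the inspection earns price 13 and no inspection earns price 2.
low-mileage: the inspection nets 13 − 5 = 8; no inspection nets 2. low-mileage prefers the inspection.
high-mileage: the inspection nets 13 − 10 = 3; no inspection nets 2. high-mileage would deviate to the inspection.
high-mileage has a profitable deviation, so the profile is not an equilibrium.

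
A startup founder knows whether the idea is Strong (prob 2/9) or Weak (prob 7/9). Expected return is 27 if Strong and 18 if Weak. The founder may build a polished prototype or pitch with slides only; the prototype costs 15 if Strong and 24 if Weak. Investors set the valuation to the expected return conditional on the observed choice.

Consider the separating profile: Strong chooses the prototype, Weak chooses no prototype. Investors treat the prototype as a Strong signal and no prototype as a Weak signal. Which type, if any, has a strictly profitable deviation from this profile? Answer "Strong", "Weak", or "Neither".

Strong

The prototype pays 27; no prototype pays 18.
Strong: assigned the prototype, nets 27 − 15 = 12; deviating to no prototype nets 18.
Weak: assigned no prototype, nets 18; deviating to the prototype nets 27 − 24 = 3.
The Strong type gains 6 by deviating.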